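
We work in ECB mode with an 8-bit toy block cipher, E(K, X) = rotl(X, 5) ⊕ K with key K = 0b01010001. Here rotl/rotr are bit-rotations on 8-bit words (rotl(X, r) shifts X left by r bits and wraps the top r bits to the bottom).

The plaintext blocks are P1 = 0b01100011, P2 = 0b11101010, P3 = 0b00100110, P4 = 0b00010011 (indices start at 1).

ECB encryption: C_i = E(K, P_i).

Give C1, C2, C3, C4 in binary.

C1 = 0b00111101, C2 = 0b00001100, C3 = 0b10010101, C4 = 0b00110011

C1: E(K, 0b01100011) = 0b00111101.
C2: E(K, 0b11101010) = 0b00001100.
C3: E(K, 0b00100110) = 0b10010101.
C4: E(K, 0b00010011) = 0b00110011.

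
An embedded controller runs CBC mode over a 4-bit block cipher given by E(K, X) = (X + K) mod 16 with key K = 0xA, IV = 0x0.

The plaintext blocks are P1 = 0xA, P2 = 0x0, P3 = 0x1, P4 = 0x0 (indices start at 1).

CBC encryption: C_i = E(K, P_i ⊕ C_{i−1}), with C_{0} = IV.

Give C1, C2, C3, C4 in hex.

C1: P1 ⊕ 0x0 = 0xA; E(K, 0xA) = 0x4.
C2: P2 ⊕ 0x4 = 0x4; E(K, 0x4) = 0xE.
C3: P3 ⊕ 0xE = 0xF; E(K, 0xF) = 0x9.
C4: P4 ⊕ 0x9 = 0x9; E(K, 0x9) = 0x3.

C1 = 0x4, C2 = 0xE, C3 = 0x9, C4 = 0x3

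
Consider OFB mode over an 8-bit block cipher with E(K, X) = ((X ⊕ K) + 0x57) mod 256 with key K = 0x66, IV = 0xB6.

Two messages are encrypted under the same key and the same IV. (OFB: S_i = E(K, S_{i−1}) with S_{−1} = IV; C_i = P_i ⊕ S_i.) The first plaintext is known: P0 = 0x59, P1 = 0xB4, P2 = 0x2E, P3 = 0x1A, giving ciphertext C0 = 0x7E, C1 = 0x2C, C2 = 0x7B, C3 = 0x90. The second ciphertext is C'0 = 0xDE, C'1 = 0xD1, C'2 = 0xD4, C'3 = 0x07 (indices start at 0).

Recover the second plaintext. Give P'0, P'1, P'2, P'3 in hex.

In OFB with a reused IV, both messages share the same keystream S_i, so C_i ⊕ C'_i = P_i ⊕ P'_i and thus P'_i = P_i ⊕ C_i ⊕ C'_i.
P'0: 0x59 ⊕ 0x7E ⊕ 0xDE = 0xF9.
P'1: 0xB4 ⊕ 0x2C ⊕ 0xD1 = 0x49.
P'2: 0x2E ⊕ 0x7B ⊕ 0xD4 = 0x81.
P'3: 0x1A ⊕ 0x90 ⊕ 0x07 = 0x8D.

P'0 = 0xF9, P'1 = 0x49, P'2 = 0x81, P'3 = 0x8D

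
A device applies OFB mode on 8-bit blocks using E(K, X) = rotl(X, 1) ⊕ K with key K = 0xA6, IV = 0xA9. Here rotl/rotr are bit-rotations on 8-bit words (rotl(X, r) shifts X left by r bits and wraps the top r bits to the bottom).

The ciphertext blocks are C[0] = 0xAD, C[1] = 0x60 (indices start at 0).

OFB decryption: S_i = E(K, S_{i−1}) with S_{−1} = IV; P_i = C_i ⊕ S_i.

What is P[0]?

P[0]: S = E(K, 0xA9) = 0xF5; 0xAD ⊕ 0xF5 = 0x58.

P[0] = 0x58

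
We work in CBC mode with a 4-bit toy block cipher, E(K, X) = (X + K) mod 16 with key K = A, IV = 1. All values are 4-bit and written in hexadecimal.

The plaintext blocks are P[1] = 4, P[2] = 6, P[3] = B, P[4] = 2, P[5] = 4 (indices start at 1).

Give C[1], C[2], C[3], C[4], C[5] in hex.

CBC encryption: C_i = E(K, P_i ⊕ C_{i−1}), with C_{0} = IV.
C[1]: P[1] ⊕ 1 = 5; E(K, 5) = F.
C[2]: P[2] ⊕ F = 9; E(K, 9) = 3.
C[3]: P[3] ⊕ 3 = 8; E(K, 8) = 2.
C[4]: P[4] ⊕ 2 = 0; E(K, 0) = A.
C[5]: P[5] ⊕ A = E; E(K, E) = 8.

C[1] = F, C[2] = 3, C[3] = 2, C[4] = A, C[5] = 8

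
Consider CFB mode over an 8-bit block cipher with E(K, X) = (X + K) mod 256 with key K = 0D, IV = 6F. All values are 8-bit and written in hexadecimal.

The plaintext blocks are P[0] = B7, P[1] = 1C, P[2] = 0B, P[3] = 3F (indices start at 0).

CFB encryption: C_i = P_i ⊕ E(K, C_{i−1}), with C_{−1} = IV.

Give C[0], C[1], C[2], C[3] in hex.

C[0]: E(K, 6F) = 7C; B7 ⊕ 7C = CB.
C[1]: E(K, CB) = D8; 1C ⊕ D8 = C4.
C[2]: E(K, C4) = D1; 0B ⊕ D1 = DA.
C[3]: E(K, DA) = E7; 3F ⊕ E7 = D8.

C[0] = CB, C[1] = C4, C[2] = DA, C[3] = D8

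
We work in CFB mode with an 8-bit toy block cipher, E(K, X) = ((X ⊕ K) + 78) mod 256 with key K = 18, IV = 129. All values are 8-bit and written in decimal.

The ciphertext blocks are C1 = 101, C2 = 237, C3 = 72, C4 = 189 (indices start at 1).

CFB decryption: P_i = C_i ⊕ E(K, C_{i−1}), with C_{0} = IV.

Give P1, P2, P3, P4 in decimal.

P1 = 132, P2 = 40, P3 = 5, P4 = 21

P1: E(K, 129) = 225; 101 ⊕ 225 = 132.
P2: E(K, 101) = 197; 237 ⊕ 197 = 40.
P3: E(K, 237) = 77; 72 ⊕ 77 = 5.
P4: E(K, 72) = 168; 189 ⊕ 168 = 21.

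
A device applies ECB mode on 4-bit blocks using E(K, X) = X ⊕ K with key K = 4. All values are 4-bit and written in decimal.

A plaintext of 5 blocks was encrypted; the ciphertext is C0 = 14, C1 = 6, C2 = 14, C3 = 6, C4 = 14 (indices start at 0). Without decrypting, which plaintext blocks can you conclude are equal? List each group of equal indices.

P0 = P2 = P4; P1 = P3

ECB encrypts each block independently with the same key, so equal ciphertext blocks imply equal plaintext blocks.
C0 = C2 = C4 = 14, so P0 = P2 = P4.
C1 = C3 = 6, so P1 = P3.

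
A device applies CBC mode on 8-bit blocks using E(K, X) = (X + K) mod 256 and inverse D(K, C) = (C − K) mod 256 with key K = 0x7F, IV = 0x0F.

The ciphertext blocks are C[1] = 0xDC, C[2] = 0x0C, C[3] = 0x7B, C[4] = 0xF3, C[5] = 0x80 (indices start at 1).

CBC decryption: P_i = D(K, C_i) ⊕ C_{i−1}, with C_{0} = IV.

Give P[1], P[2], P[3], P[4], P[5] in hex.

P[1]: D(K, 0xDC) = 0x5D; 0x5D ⊕ 0x0F = 0x52.
P[2]: D(K, 0x0C) = 0x8D; 0x8D ⊕ 0xDC = 0x51.
P[3]: D(K, 0x7B) = 0xFC; 0xFC ⊕ 0x0C = 0xF0.
P[4]: D(K, 0xF3) = 0x74; 0x74 ⊕ 0x7B = 0x0F.
P[5]: D(K, 0x80) = 0x01; 0x01 ⊕ 0xF3 = 0xF2.

P[1] = 0x52, P[2] = 0x51, P[3] = 0xF0, P[4] = 0x0F, P[5] = 0xF2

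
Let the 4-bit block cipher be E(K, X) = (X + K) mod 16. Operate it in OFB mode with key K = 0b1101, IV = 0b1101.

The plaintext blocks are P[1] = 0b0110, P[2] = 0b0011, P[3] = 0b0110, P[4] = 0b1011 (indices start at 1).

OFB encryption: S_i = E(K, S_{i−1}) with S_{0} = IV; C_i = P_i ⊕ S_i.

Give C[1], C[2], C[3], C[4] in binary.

C[1]: S = E(K, 0b1101) = 0b1010; 0b0110 ⊕ 0b1010 = 0b1100.
C[2]: S = E(K, 0b1010) = 0b0111; 0b0011 ⊕ 0b0111 = 0b0100.
C[3]: S = E(K, 0b0111) = 0b0100; 0b0110 ⊕ 0b0100 = 0b0010.
C[4]: S = E(K, 0b0100) = 0b0001; 0b1011 ⊕ 0b0001 = 0b1010.

C[1] = 0b1100, C[2] = 0b0100, C[3] = 0b0010, C[4] = 0b1010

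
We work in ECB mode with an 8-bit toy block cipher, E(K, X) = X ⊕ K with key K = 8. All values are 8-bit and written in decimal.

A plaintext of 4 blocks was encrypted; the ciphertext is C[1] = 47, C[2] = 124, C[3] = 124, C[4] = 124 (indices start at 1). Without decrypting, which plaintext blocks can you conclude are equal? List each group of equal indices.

P[2] = P[3] = P[4]

ECB encrypts each block independently with the same key, so equal ciphertext blocks imply equal plaintext blocks.
C[2] = C[3] = C[4] = 124, so P[2] = P[3] = P[4].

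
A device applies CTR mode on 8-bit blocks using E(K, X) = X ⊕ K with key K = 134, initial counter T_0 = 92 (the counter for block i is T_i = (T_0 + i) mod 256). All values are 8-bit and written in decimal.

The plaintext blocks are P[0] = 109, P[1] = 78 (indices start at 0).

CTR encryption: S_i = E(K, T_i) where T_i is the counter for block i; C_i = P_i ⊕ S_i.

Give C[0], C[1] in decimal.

C[0]: T = 92, S = E(K, T) = 218; 109 ⊕ 218 = 183.
C[1]: T = 93, S = E(K, T) = 219; 78 ⊕ 219 = 149.

C[0] = 183, C[1] = 149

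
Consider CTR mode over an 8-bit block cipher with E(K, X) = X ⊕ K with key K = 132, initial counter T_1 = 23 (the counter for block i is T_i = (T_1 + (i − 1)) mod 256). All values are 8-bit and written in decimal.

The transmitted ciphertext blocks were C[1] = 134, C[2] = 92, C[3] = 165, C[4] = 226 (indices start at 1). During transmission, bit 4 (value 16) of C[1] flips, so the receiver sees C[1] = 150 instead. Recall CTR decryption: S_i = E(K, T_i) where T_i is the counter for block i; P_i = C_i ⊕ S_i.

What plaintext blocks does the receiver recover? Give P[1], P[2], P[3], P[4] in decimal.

Only C[1] changed, to 150. In CTR, a change in C_i flips the same bit in P_i only; the keystream is unaffected. Decrypting the received ciphertext:
P[1]: T = 23, S = E(K, T) = 147; 150 ⊕ 147 = 5.
P[2]: T = 24, S = E(K, T) = 156; 92 ⊕ 156 = 192.
P[3]: T = 25, S = E(K, T) = 157; 165 ⊕ 157 = 56.
P[4]: T = 26, S = E(K, T) = 158; 226 ⊕ 158 = 124.
Blocks that differ from the original plaintext: P[1].

P[1] = 5, P[2] = 192, P[3] = 56, P[4] = 124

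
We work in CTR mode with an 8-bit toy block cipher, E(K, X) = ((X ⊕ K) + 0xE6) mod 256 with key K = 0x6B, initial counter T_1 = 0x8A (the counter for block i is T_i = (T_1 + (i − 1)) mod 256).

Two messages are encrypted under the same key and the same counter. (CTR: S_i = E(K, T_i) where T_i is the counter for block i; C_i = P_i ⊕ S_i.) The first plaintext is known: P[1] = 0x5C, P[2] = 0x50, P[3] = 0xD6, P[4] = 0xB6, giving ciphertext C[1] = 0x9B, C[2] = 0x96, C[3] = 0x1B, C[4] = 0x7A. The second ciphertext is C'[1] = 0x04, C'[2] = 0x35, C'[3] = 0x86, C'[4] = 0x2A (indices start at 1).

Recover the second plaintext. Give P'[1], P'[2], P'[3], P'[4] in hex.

In CTR with a reused counter, both messages share the same keystream S_i, so C_i ⊕ C'_i = P_i ⊕ P'_i and thus P'_i = P_i ⊕ C_i ⊕ C'_i.
P'[1]: 0x5C ⊕ 0x9B ⊕ 0x04 = 0xC3.
P'[2]: 0x50 ⊕ 0x96 ⊕ 0x35 = 0xF3.
P'[3]: 0xD6 ⊕ 0x1B ⊕ 0x86 = 0x4B.
P'[4]: 0xB6 ⊕ 0x7A ⊕ 0x2A = 0xE6.

P'[1] = 0xC3, P'[2] = 0xF3, P'[3] = 0x4B, P'[4] = 0xE6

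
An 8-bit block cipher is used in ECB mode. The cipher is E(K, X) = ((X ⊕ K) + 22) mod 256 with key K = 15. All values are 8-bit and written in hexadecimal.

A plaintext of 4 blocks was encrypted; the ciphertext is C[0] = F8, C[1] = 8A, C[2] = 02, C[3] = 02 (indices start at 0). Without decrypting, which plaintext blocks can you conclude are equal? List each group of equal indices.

ECB encrypts each block independently with the same key, so equal ciphertext blocks imply equal plaintext blocks.
C[2] = C[3] = 02, so P[2] = P[3].

P[2] = P[3]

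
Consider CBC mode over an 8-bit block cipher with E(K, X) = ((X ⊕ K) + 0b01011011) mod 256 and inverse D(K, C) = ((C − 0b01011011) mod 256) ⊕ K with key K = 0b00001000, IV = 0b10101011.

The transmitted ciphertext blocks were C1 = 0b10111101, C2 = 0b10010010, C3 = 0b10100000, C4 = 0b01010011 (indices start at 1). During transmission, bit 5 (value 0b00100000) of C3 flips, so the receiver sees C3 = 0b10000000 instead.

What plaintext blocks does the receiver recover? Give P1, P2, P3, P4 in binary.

P1 = 0b11000001, P2 = 0b10000010, P3 = 0b10111111, P4 = 0b01110000

CBC decryption: P_i = D(K, C_i) ⊕ C_{i−1}, with C_{0} = IV.
Only C3 changed, to 0b10000000. In CBC, a change in C_i garbles P_i and flips the same bit in P_{i+1}. Decrypting the received ciphertext:
P1: D(K, 0b10111101) = 0b01101010; 0b01101010 ⊕ 0b10101011 = 0b11000001.
P2: D(K, 0b10010010) = 0b00111111; 0b00111111 ⊕ 0b10111101 = 0b10000010.
P3: D(K, 0b10000000) = 0b00101101; 0b00101101 ⊕ 0b10010010 = 0b10111111.
P4: D(K, 0b01010011) = 0b11110000; 0b11110000 ⊕ 0b10000000 = 0b01110000.
Blocks that differ from the original plaintext: P3, P4.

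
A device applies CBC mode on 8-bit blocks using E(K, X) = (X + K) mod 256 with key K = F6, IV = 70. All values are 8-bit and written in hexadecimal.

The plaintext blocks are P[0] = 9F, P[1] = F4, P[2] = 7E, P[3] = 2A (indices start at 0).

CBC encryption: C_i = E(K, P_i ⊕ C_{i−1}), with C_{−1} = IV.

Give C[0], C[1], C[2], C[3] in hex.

C[0] = E5, C[1] = 07, C[2] = 6F, C[3] = 3B

C[0]: P[0] ⊕ 70 = EF; E(K, EF) = E5.
C[1]: P[1] ⊕ E5 = 11; E(K, 11) = 07.
C[2]: P[2] ⊕ 07 = 79; E(K, 79) = 6F.
C[3]: P[3] ⊕ 6F = 45; E(K, 45) = 3B.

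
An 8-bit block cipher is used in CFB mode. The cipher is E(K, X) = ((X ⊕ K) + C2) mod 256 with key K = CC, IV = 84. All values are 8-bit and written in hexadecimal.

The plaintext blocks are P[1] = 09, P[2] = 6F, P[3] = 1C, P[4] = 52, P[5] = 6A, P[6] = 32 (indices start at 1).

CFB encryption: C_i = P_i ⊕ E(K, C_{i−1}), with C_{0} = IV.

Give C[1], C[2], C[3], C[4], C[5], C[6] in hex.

C[1] = 03, C[2] = FE, C[3] = E8, C[4] = B4, C[5] = 50, C[6] = 6C

C[1]: E(K, 84) = 0A; 09 ⊕ 0A = 03.
C[2]: E(K, 03) = 91; 6F ⊕ 91 = FE.
C[3]: E(K, FE) = F4; 1C ⊕ F4 = E8.
C[4]: E(K, E8) = E6; 52 ⊕ E6 = B4.
C[5]: E(K, B4) = 3A; 6A ⊕ 3A = 50.
C[6]: E(K, 50) = 5E; 32 ⊕ 5E = 6C.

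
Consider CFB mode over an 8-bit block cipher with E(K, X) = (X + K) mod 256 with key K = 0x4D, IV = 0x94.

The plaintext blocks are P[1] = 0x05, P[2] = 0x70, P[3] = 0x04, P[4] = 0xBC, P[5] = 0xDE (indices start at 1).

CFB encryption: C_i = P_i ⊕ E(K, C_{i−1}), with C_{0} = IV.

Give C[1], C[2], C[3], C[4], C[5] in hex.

C[1] = 0xE4, C[2] = 0x41, C[3] = 0x8A, C[4] = 0x6B, C[5] = 0x66

C[1]: E(K, 0x94) = 0xE1; 0x05 ⊕ 0xE1 = 0xE4.
C[2]: E(K, 0xE4) = 0x31; 0x70 ⊕ 0x31 = 0x41.
C[3]: E(K, 0x41) = 0x8E; 0x04 ⊕ 0x8E = 0x8A.
C[4]: E(K, 0x8A) = 0xD7; 0xBC ⊕ 0xD7 = 0x6B.
C[5]: E(K, 0x6B) = 0xB8; 0xDE ⊕ 0xB8 = 0x66.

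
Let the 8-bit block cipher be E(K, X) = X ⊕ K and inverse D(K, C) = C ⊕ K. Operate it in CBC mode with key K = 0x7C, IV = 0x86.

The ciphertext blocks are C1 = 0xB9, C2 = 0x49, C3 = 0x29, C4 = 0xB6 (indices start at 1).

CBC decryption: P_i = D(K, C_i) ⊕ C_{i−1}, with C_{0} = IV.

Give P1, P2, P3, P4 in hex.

P1: D(K, 0xB9) = 0xC5; 0xC5 ⊕ 0x86 = 0x43.
P2: D(K, 0x49) = 0x35; 0x35 ⊕ 0xB9 = 0x8C.
P3: D(K, 0x29) = 0x55; 0x55 ⊕ 0x49 = 0x1C.
P4: D(K, 0xB6) = 0xCA; 0xCA ⊕ 0x29 = 0xE3.

P1 = 0x43, P2 = 0x8C, P3 = 0x1C, P4 = 0xE3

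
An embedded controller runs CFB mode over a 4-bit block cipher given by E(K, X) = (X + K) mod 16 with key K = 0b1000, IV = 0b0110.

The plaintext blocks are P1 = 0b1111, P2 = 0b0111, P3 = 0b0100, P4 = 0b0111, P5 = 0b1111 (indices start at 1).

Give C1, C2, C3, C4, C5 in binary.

C1 = 0b0001, C2 = 0b1110, C3 = 0b0010, C4 = 0b1101, C5 = 0b1010

CFB encryption: C_i = P_i ⊕ E(K, C_{i−1}), with C_{0} = IV.
C1: E(K, 0b0110) = 0b1110; 0b1111 ⊕ 0b1110 = 0b0001.
C2: E(K, 0b0001) = 0b1001; 0b0111 ⊕ 0b1001 = 0b1110.
C3: E(K, 0b1110) = 0b0110; 0b0100 ⊕ 0b0110 = 0b0010.
C4: E(K, 0b0010) = 0b1010; 0b0111 ⊕ 0b1010 = 0b1101.
C5: E(K, 0b1101) = 0b0101; 0b1111 ⊕ 0b0101 = 0b1010.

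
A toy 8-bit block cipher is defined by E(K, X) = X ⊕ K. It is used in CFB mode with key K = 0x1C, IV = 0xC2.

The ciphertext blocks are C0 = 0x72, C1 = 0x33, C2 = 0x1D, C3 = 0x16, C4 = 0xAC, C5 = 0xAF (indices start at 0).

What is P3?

CFB decryption: P_i = C_i ⊕ E(K, C_{i−1}), with C_{−1} = IV.
P3: E(K, 0x1D) = 0x01; 0x16 ⊕ 0x01 = 0x17.

P3 = 0x17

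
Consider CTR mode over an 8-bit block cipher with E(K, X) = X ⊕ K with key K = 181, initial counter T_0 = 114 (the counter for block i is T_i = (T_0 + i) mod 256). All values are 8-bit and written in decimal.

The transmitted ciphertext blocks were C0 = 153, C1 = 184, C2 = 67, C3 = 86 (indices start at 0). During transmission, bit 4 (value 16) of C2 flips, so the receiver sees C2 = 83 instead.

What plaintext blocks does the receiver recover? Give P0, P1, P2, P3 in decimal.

CTR decryption: S_i = E(K, T_i) where T_i is the counter for block i; P_i = C_i ⊕ S_i.
Only C2 changed, to 83. In CTR, a change in C_i flips the same bit in P_i only; the keystream is unaffected. Decrypting the received ciphertext:
P0: T = 114, S = E(K, T) = 199; 153 ⊕ 199 = 94.
P1: T = 115, S = E(K, T) = 198; 184 ⊕ 198 = 126.
P2: T = 116, S = E(K, T) = 193; 83 ⊕ 193 = 146.
P3: T = 117, S = E(K, T) = 192; 86 ⊕ 192 = 150.
Blocks that differ from the original plaintext: P2.

P0 = 94, P1 = 126, P2 = 146, P3 = 150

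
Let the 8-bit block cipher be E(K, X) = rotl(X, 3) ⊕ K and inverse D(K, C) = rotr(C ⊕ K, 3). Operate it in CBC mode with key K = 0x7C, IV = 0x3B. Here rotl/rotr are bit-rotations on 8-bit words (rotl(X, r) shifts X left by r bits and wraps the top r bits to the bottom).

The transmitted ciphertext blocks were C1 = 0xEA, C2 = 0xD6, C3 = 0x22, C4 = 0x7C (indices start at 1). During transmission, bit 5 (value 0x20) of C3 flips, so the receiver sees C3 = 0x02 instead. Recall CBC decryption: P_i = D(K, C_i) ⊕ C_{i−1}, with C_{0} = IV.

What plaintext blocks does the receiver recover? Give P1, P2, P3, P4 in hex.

Only C3 changed, to 0x02. In CBC, a change in C_i garbles P_i and flips the same bit in P_{i+1}. Decrypting the received ciphertext:
P1: D(K, 0xEA) = 0xD2; 0xD2 ⊕ 0x3B = 0xE9.
P2: D(K, 0xD6) = 0x55; 0x55 ⊕ 0xEA = 0xBF.
P3: D(K, 0x02) = 0xCF; 0xCF ⊕ 0xD6 = 0x19.
P4: D(K, 0x7C) = 0x00; 0x00 ⊕ 0x02 = 0x02.
Blocks that differ from the original plaintext: P3, P4.

P1 = 0xE9, P2 = 0xBF, P3 = 0x19, P4 = 0x02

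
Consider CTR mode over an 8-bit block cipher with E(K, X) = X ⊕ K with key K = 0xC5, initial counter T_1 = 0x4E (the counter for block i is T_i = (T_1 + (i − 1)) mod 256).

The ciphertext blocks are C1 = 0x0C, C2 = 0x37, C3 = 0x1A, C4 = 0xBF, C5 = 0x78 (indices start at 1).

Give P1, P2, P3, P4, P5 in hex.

CTR decryption: S_i = E(K, T_i) where T_i is the counter for block i; P_i = C_i ⊕ S_i.
P1: T = 0x4E, S = E(K, T) = 0x8B; 0x0C ⊕ 0x8B = 0x87.
P2: T = 0x4F, S = E(K, T) = 0x8A; 0x37 ⊕ 0x8A = 0xBD.
P3: T = 0x50, S = E(K, T) = 0x95; 0x1A ⊕ 0x95 = 0x8F.
P4: T = 0x51, S = E(K, T) = 0x94; 0xBF ⊕ 0x94 = 0x2B.
P5: T = 0x52, S = E(K, T) = 0x97; 0x78 ⊕ 0x97 = 0xEF.

P1 = 0x87, P2 = 0xBD, P3 = 0x8F, P4 = 0x2B, P5 = 0xEF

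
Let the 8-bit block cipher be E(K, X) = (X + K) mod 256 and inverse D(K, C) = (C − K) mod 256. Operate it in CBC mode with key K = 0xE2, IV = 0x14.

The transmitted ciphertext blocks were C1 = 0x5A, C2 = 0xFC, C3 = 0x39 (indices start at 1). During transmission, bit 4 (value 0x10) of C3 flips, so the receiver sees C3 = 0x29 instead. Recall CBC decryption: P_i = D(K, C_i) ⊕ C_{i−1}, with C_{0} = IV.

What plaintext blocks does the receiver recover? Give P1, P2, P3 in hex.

Only C3 changed, to 0x29. In CBC, a change in C_i garbles P_i and flips the same bit in P_{i+1}. Decrypting the received ciphertext:
P1: D(K, 0x5A) = 0x78; 0x78 ⊕ 0x14 = 0x6C.
P2: D(K, 0xFC) = 0x1A; 0x1A ⊕ 0x5A = 0x40.
P3: D(K, 0x29) = 0x47; 0x47 ⊕ 0xFC = 0xBB.
Blocks that differ from the original plaintext: P3.

P1 = 0x6C, P2 = 0x40, P3 = 0xBB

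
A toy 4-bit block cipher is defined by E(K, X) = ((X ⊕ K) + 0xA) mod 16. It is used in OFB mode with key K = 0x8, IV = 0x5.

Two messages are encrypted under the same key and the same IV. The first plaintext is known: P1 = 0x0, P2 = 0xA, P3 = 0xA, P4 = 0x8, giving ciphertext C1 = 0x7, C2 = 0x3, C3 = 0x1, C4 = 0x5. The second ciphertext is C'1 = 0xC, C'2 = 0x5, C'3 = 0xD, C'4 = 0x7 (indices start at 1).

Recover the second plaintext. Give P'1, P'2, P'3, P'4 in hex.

P'1 = 0xB, P'2 = 0xC, P'3 = 0x6, P'4 = 0xA

In OFB with a reused IV, both messages share the same keystream S_i, so C_i ⊕ C'_i = P_i ⊕ P'_i and thus P'_i = P_i ⊕ C_i ⊕ C'_i.
P'1: 0x0 ⊕ 0x7 ⊕ 0xC = 0xB.
P'2: 0xA ⊕ 0x3 ⊕ 0x5 = 0xC.
P'3: 0xA ⊕ 0x1 ⊕ 0xD = 0x6.
P'4: 0x8 ⊕ 0x5 ⊕ 0x7 = 0xA.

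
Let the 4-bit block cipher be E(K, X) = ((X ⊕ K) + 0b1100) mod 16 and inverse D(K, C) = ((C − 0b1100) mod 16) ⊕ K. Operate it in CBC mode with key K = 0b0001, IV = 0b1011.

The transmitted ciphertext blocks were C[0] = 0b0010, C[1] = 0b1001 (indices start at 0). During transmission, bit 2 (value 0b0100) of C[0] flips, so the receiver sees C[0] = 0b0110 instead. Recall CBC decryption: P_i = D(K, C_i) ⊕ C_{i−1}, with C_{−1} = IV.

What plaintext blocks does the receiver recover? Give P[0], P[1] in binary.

Only C[0] changed, to 0b0110. In CBC, a change in C_i garbles P_i and flips the same bit in P_{i+1}. Decrypting the received ciphertext:
P[0]: D(K, 0b0110) = 0b1011; 0b1011 ⊕ 0b1011 = 0b0000.
P[1]: D(K, 0b1001) = 0b1100; 0b1100 ⊕ 0b0110 = 0b1010.
Blocks that differ from the original plaintext: P[0], P[1].

P[0] = 0b0000, P[1] = 0b1010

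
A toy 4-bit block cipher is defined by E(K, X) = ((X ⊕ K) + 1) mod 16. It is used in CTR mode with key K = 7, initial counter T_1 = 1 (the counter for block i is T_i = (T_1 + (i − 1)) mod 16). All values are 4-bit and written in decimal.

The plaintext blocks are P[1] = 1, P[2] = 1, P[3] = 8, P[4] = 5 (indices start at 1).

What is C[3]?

CTR encryption: S_i = E(K, T_i) where T_i is the counter for block i; C_i = P_i ⊕ S_i.
C[1]: T = 1, S = E(K, T) = 7; 1 ⊕ 7 = 6.
C[2]: T = 2, S = E(K, T) = 6; 1 ⊕ 6 = 7.
C[3]: T = 3, S = E(K, T) = 5; 8 ⊕ 5 = 13.

C[3] = 13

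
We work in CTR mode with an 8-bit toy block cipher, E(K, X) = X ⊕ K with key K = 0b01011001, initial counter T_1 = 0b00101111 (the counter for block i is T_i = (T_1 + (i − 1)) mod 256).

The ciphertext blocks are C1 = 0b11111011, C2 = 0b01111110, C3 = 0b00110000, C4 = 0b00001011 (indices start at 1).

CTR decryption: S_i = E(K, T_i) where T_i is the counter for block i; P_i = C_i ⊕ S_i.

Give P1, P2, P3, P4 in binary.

P1 = 0b10001101, P2 = 0b00010111, P3 = 0b01011000, P4 = 0b01100000

P1: T = 0b00101111, S = E(K, T) = 0b01110110; 0b11111011 ⊕ 0b01110110 = 0b10001101.
P2: T = 0b00110000, S = E(K, T) = 0b01101001; 0b01111110 ⊕ 0b01101001 = 0b00010111.
P3: T = 0b00110001, S = E(K, T) = 0b01101000; 0b00110000 ⊕ 0b01101000 = 0b01011000.
P4: T = 0b00110010, S = E(K, T) = 0b01101011; 0b00001011 ⊕ 0b01101011 = 0b01100000.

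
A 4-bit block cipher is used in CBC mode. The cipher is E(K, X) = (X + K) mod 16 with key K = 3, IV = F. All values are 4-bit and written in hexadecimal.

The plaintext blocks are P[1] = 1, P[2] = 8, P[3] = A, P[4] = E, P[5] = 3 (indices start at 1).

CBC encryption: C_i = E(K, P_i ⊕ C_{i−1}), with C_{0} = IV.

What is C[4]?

C[4] = A

C[1]: P[1] ⊕ F = E; E(K, E) = 1.
C[2]: P[2] ⊕ 1 = 9; E(K, 9) = C.
C[3]: P[3] ⊕ C = 6; E(K, 6) = 9.
C[4]: P[4] ⊕ 9 = 7; E(K, 7) = A.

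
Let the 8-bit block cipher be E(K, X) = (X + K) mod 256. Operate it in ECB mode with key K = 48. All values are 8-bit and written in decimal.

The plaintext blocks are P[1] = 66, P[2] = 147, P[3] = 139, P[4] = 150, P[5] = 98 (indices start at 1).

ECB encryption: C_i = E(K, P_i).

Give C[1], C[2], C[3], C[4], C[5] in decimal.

C[1] = 114, C[2] = 195, C[3] = 187, C[4] = 198, C[5] = 146

C[1]: E(K, 66) = 114.
C[2]: E(K, 147) = 195.
C[3]: E(K, 139) = 187.
C[4]: E(K, 150) = 198.
C[5]: E(K, 98) = 146.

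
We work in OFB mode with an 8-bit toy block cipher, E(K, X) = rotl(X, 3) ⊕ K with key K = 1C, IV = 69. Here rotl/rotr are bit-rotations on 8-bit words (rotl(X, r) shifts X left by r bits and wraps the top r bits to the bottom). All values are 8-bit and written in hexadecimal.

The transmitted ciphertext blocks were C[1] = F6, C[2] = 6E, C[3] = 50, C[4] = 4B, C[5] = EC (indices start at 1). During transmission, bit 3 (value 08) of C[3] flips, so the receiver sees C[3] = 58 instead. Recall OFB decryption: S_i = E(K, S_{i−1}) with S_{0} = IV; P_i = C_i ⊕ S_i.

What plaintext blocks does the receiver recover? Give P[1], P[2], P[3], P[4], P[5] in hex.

P[1] = A1, P[2] = C8, P[3] = 71, P[4] = 1E, P[5] = 5A

Only C[3] changed, to 58. In OFB, a change in C_i flips the same bit in P_i only; the keystream is unaffected. Decrypting the received ciphertext:
P[1]: S = E(K, 69) = 57; F6 ⊕ 57 = A1.
P[2]: S = E(K, 57) = A6; 6E ⊕ A6 = C8.
P[3]: S = E(K, A6) = 29; 58 ⊕ 29 = 71.
P[4]: S = E(K, 29) = 55; 4B ⊕ 55 = 1E.
P[5]: S = E(K, 55) = B6; EC ⊕ B6 = 5A.
Blocks that differ from the original plaintext: P[3].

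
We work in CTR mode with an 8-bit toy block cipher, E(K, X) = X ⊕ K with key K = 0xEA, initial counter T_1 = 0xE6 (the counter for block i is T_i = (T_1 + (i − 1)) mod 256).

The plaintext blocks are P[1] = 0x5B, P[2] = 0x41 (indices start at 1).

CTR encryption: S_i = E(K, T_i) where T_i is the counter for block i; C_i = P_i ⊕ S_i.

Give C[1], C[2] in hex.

C[1]: T = 0xE6, S = E(K, T) = 0x0C; 0x5B ⊕ 0x0C = 0x57.
C[2]: T = 0xE7, S = E(K, T) = 0x0D; 0x41 ⊕ 0x0D = 0x4C.

C[1] = 0x57, C[2] = 0x4C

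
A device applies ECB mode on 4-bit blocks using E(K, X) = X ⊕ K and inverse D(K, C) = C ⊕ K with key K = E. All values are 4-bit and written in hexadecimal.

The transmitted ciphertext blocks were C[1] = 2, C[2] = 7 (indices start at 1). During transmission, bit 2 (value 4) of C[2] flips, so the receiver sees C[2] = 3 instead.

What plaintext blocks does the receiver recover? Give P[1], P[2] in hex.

ECB decryption: P_i = D(K, C_i).
Only C[2] changed, to 3. In ECB, a change in C_i affects only P_i. Decrypting the received ciphertext:
P[1]: D(K, 2) = C.
P[2]: D(K, 3) = D.
Blocks that differ from the original plaintext: P[2].

P[1] = C, P[2] = D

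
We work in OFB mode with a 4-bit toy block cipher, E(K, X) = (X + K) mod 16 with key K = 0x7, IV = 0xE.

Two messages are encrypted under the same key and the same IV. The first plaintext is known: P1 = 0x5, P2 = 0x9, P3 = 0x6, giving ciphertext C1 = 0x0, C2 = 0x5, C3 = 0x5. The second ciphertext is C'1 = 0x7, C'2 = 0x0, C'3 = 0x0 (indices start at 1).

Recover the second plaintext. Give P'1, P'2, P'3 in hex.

In OFB with a reused IV, both messages share the same keystream S_i, so C_i ⊕ C'_i = P_i ⊕ P'_i and thus P'_i = P_i ⊕ C_i ⊕ C'_i.
P'1: 0x5 ⊕ 0x0 ⊕ 0x7 = 0x2.
P'2: 0x9 ⊕ 0x5 ⊕ 0x0 = 0xC.
P'3: 0x6 ⊕ 0x5 ⊕ 0x0 = 0x3.

P'1 = 0x2, P'2 = 0xC, P'3 = 0x3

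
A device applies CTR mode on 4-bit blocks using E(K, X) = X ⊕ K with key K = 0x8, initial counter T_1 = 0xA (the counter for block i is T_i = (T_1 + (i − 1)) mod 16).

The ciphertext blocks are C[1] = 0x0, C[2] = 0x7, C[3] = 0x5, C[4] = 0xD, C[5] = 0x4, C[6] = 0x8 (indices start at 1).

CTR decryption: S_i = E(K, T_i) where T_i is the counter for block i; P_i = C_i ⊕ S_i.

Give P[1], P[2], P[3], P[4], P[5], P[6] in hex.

P[1]: T = 0xA, S = E(K, T) = 0x2; 0x0 ⊕ 0x2 = 0x2.
P[2]: T = 0xB, S = E(K, T) = 0x3; 0x7 ⊕ 0x3 = 0x4.
P[3]: T = 0xC, S = E(K, T) = 0x4; 0x5 ⊕ 0x4 = 0x1.
P[4]: T = 0xD, S = E(K, T) = 0x5; 0xD ⊕ 0x5 = 0x8.
P[5]: T = 0xE, S = E(K, T) = 0x6; 0x4 ⊕ 0x6 = 0x2.
P[6]: T = 0xF, S = E(K, T) = 0x7; 0x8 ⊕ 0x7 = 0xF.

P[1] = 0x2, P[2] = 0x4, P[3] = 0x1, P[4] = 0x8, P[5] = 0x2, P[6] = 0xF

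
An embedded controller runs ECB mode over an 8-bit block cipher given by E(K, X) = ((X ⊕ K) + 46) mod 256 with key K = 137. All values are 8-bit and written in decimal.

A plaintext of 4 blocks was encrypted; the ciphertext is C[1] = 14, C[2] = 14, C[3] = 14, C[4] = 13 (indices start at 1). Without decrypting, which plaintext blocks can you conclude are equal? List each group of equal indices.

P[1] = P[2] = P[3]

ECB encrypts each block independently with the same key, so equal ciphertext blocks imply equal plaintext blocks.
C[1] = C[2] = C[3] = 14, so P[1] = P[2] = P[3].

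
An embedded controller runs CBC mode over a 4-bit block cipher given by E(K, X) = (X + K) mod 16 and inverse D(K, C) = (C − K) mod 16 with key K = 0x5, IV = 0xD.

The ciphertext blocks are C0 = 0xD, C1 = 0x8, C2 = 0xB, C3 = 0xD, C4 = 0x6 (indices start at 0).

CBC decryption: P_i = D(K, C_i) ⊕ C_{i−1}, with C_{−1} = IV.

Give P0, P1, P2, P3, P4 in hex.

P0: D(K, 0xD) = 0x8; 0x8 ⊕ 0xD = 0x5.
P1: D(K, 0x8) = 0x3; 0x3 ⊕ 0xD = 0xE.
P2: D(K, 0xB) = 0x6; 0x6 ⊕ 0x8 = 0xE.
P3: D(K, 0xD) = 0x8; 0x8 ⊕ 0xB = 0x3.
P4: D(K, 0x6) = 0x1; 0x1 ⊕ 0xD = 0xC.

P0 = 0x5, P1 = 0xE, P2 = 0xE, P3 = 0x3, P4 = 0xC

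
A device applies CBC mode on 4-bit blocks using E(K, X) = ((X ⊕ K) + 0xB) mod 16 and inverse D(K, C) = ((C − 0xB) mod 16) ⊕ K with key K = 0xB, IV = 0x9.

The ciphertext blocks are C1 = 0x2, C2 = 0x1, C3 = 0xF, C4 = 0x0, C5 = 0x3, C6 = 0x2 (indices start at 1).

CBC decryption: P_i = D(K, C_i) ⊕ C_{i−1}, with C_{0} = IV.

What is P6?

P6 = 0xF

P6: D(K, 0x2) = 0xC; 0xC ⊕ 0x3 = 0xF.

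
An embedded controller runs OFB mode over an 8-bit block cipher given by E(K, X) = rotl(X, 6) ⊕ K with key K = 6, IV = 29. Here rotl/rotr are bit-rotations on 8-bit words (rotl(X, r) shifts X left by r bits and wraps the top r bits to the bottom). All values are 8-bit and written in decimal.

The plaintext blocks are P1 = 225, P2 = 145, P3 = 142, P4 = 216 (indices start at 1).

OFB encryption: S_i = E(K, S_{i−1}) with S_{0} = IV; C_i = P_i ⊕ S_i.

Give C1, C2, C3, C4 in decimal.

C1 = 160, C2 = 199, C3 = 29, C4 = 58

C1: S = E(K, 29) = 65; 225 ⊕ 65 = 160.
C2: S = E(K, 65) = 86; 145 ⊕ 86 = 199.
C3: S = E(K, 86) = 147; 142 ⊕ 147 = 29.
C4: S = E(K, 147) = 226; 216 ⊕ 226 = 58.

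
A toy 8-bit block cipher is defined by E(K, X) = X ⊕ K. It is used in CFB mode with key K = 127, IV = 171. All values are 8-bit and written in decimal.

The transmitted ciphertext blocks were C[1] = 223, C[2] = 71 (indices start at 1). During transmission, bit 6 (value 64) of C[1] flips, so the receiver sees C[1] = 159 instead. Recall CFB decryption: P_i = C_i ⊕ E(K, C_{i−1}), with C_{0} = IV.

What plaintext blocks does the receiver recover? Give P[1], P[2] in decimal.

Only C[1] changed, to 159. In CFB, a change in C_i flips the same bit in P_i and garbles P_{i+1}. Decrypting the received ciphertext:
P[1]: E(K, 171) = 212; 159 ⊕ 212 = 75.
P[2]: E(K, 159) = 224; 71 ⊕ 224 = 167.
Blocks that differ from the original plaintext: P[1], P[2].

P[1] = 75, P[2] = 167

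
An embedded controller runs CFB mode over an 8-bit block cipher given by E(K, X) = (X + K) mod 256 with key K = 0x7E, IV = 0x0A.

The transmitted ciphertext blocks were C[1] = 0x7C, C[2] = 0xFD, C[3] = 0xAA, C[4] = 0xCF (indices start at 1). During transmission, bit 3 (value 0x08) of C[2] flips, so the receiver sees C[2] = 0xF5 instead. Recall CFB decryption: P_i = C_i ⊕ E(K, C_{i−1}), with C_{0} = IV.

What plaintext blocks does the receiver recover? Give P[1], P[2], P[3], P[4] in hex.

P[1] = 0xF4, P[2] = 0x0F, P[3] = 0xD9, P[4] = 0xE7

Only C[2] changed, to 0xF5. In CFB, a change in C_i flips the same bit in P_i and garbles P_{i+1}. Decrypting the received ciphertext:
P[1]: E(K, 0x0A) = 0x88; 0x7C ⊕ 0x88 = 0xF4.
P[2]: E(K, 0x7C) = 0xFA; 0xF5 ⊕ 0xFA = 0x0F.
P[3]: E(K, 0xF5) = 0x73; 0xAA ⊕ 0x73 = 0xD9.
P[4]: E(K, 0xAA) = 0x28; 0xCF ⊕ 0x28 = 0xE7.
Blocks that differ from the original plaintext: P[2], P[3].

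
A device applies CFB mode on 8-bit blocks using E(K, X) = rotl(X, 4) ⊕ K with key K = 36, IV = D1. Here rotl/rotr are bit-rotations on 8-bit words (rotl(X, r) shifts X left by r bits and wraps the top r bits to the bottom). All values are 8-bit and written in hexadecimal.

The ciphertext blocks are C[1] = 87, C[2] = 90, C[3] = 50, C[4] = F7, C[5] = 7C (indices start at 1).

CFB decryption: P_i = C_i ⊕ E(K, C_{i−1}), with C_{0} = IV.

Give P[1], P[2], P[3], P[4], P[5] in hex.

P[1] = AC, P[2] = DE, P[3] = 6F, P[4] = C4, P[5] = 35

P[1]: E(K, D1) = 2B; 87 ⊕ 2B = AC.
P[2]: E(K, 87) = 4E; 90 ⊕ 4E = DE.
P[3]: E(K, 90) = 3F; 50 ⊕ 3F = 6F.
P[4]: E(K, 50) = 33; F7 ⊕ 33 = C4.
P[5]: E(K, F7) = 49; 7C ⊕ 49 = 35.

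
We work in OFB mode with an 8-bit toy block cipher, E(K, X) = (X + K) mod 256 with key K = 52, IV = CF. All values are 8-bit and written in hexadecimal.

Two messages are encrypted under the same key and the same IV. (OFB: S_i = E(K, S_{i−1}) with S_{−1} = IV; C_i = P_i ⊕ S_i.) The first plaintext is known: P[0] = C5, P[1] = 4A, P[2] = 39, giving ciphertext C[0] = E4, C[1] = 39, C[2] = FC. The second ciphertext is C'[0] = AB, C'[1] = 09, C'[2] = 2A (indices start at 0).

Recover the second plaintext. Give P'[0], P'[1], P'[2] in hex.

P'[0] = 8A, P'[1] = 7A, P'[2] = EF

In OFB with a reused IV, both messages share the same keystream S_i, so C_i ⊕ C'_i = P_i ⊕ P'_i and thus P'_i = P_i ⊕ C_i ⊕ C'_i.
P'[0]: C5 ⊕ E4 ⊕ AB = 8A.
P'[1]: 4A ⊕ 39 ⊕ 09 = 7A.
P'[2]: 39 ⊕ FC ⊕ 2A = EF.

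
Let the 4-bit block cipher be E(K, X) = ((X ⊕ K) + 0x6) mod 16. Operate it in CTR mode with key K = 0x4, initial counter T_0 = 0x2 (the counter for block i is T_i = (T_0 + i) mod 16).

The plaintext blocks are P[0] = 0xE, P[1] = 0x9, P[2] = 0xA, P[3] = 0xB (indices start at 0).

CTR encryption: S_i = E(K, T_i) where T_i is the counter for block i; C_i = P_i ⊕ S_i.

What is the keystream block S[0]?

0xC

C[0]: T = 0x2, S = E(K, T) = 0xC; 0xE ⊕ 0xC = 0x2.
So S[0] = 0xC.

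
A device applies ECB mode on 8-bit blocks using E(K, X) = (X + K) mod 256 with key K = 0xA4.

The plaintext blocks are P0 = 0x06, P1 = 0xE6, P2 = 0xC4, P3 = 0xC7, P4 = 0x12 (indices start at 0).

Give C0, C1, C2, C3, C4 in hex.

C0 = 0xAA, C1 = 0x8A, C2 = 0x68, C3 = 0x6B, C4 = 0xB6

ECB encryption: C_i = E(K, P_i).
C0: E(K, 0x06) = 0xAA.
C1: E(K, 0xE6) = 0x8A.
C2: E(K, 0xC4) = 0x68.
C3: E(K, 0xC7) = 0x6B.
C4: E(K, 0x12) = 0xB6.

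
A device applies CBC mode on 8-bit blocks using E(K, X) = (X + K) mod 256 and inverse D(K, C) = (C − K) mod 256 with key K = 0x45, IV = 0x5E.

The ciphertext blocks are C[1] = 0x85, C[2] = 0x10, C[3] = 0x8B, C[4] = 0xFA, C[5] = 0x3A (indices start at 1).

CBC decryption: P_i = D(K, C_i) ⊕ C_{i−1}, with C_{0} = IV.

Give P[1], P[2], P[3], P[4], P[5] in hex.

P[1] = 0x1E, P[2] = 0x4E, P[3] = 0x56, P[4] = 0x3E, P[5] = 0x0F

P[1]: D(K, 0x85) = 0x40; 0x40 ⊕ 0x5E = 0x1E.
P[2]: D(K, 0x10) = 0xCB; 0xCB ⊕ 0x85 = 0x4E.
P[3]: D(K, 0x8B) = 0x46; 0x46 ⊕ 0x10 = 0x56.
P[4]: D(K, 0xFA) = 0xB5; 0xB5 ⊕ 0x8B = 0x3E.
P[5]: D(K, 0x3A) = 0xF5; 0xF5 ⊕ 0xFA = 0x0F.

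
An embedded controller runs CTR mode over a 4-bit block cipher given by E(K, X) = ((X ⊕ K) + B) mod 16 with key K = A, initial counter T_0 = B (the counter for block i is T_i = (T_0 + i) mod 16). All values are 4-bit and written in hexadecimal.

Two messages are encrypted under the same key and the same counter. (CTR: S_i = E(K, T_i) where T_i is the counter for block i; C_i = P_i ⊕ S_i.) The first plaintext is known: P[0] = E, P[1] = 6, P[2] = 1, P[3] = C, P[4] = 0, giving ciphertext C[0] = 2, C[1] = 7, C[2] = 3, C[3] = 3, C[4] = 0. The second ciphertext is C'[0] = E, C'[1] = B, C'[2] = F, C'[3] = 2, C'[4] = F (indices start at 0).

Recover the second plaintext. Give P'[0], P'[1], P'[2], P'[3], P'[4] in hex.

P'[0] = 2, P'[1] = A, P'[2] = D, P'[3] = D, P'[4] = F

In CTR with a reused counter, both messages share the same keystream S_i, so C_i ⊕ C'_i = P_i ⊕ P'_i and thus P'_i = P_i ⊕ C_i ⊕ C'_i.
P'[0]: E ⊕ 2 ⊕ E = 2.
P'[1]: 6 ⊕ 7 ⊕ B = A.
P'[2]: 1 ⊕ 3 ⊕ F = D.
P'[3]: C ⊕ 3 ⊕ 2 = D.
P'[4]: 0 ⊕ 0 ⊕ F = F.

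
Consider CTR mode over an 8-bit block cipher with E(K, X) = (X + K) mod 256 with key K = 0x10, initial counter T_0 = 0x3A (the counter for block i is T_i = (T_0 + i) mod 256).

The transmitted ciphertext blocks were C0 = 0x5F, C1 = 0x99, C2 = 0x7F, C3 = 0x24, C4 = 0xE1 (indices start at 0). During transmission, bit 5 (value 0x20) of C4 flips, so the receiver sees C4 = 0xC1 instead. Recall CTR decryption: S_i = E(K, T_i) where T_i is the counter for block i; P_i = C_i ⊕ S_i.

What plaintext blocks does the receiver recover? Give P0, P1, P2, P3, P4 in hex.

Only C4 changed, to 0xC1. In CTR, a change in C_i flips the same bit in P_i only; the keystream is unaffected. Decrypting the received ciphertext:
P0: T = 0x3A, S = E(K, T) = 0x4A; 0x5F ⊕ 0x4A = 0x15.
P1: T = 0x3B, S = E(K, T) = 0x4B; 0x99 ⊕ 0x4B = 0xD2.
P2: T = 0x3C, S = E(K, T) = 0x4C; 0x7F ⊕ 0x4C = 0x33.
P3: T = 0x3D, S = E(K, T) = 0x4D; 0x24 ⊕ 0x4D = 0x69.
P4: T = 0x3E, S = E(K, T) = 0x4E; 0xC1 ⊕ 0x4E = 0x8F.
Blocks that differ from the original plaintext: P4.

P0 = 0x15, P1 = 0xD2, P2 = 0x33, P3 = 0x69, P4 = 0x8F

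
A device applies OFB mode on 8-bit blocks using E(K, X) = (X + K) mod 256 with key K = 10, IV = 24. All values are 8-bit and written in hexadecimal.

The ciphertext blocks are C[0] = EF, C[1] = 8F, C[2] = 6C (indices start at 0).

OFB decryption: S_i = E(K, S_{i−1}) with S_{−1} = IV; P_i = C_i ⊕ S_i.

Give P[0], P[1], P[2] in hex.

P[0] = DB, P[1] = CB, P[2] = 38

P[0]: S = E(K, 24) = 34; EF ⊕ 34 = DB.
P[1]: S = E(K, 34) = 44; 8F ⊕ 44 = CB.
P[2]: S = E(K, 44) = 54; 6C ⊕ 54 = 38.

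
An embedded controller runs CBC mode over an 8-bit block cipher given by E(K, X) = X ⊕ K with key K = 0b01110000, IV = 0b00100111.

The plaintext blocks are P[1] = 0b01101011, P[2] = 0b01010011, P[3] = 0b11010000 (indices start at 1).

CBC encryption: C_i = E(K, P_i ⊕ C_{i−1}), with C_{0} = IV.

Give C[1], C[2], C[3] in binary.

C[1] = 0b00111100, C[2] = 0b00011111, C[3] = 0b10111111

C[1]: P[1] ⊕ 0b00100111 = 0b01001100; E(K, 0b01001100) = 0b00111100.
C[2]: P[2] ⊕ 0b00111100 = 0b01101111; E(K, 0b01101111) = 0b00011111.
C[3]: P[3] ⊕ 0b00011111 = 0b11001111; E(K, 0b11001111) = 0b10111111.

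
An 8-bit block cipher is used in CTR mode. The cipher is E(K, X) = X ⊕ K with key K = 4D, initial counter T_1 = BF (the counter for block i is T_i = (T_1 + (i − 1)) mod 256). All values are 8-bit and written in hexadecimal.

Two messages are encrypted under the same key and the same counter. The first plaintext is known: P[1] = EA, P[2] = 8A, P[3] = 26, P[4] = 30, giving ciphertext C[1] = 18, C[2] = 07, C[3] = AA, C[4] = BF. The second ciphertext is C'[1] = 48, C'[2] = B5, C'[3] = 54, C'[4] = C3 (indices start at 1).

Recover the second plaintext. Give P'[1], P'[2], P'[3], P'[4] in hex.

In CTR with a reused counter, both messages share the same keystream S_i, so C_i ⊕ C'_i = P_i ⊕ P'_i and thus P'_i = P_i ⊕ C_i ⊕ C'_i.
P'[1]: EA ⊕ 18 ⊕ 48 = BA.
P'[2]: 8A ⊕ 07 ⊕ B5 = 38.
P'[3]: 26 ⊕ AA ⊕ 54 = D8.
P'[4]: 30 ⊕ BF ⊕ C3 = 4C.

P'[1] = BA, P'[2] = 38, P'[3] = D8, P'[4] = 4C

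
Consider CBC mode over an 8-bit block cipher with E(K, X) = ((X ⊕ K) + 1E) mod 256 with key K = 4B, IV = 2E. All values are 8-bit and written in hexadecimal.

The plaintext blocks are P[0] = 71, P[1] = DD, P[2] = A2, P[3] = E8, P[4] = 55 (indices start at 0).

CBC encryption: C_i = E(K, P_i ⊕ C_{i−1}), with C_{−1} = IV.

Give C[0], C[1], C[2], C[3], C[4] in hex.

C[0] = 32, C[1] = C2, C[2] = 49, C[3] = 08, C[4] = 34

C[0]: P[0] ⊕ 2E = 5F; E(K, 5F) = 32.
C[1]: P[1] ⊕ 32 = EF; E(K, EF) = C2.
C[2]: P[2] ⊕ C2 = 60; E(K, 60) = 49.
C[3]: P[3] ⊕ 49 = A1; E(K, A1) = 08.
C[4]: P[4] ⊕ 08 = 5D; E(K, 5D) = 34.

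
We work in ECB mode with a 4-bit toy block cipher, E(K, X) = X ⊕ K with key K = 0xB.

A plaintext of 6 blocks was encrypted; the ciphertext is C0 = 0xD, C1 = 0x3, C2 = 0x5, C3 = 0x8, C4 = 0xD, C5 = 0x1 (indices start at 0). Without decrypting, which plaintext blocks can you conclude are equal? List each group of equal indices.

P0 = P4

ECB encrypts each block independently with the same key, so equal ciphertext blocks imply equal plaintext blocks.
C0 = C4 = 0xD, so P0 = P4.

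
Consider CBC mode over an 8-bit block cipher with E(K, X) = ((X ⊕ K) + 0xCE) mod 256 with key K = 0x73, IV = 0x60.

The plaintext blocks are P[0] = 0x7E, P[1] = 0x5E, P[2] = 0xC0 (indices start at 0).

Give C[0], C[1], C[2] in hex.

CBC encryption: C_i = E(K, P_i ⊕ C_{i−1}), with C_{−1} = IV.
C[0]: P[0] ⊕ 0x60 = 0x1E; E(K, 0x1E) = 0x3B.
C[1]: P[1] ⊕ 0x3B = 0x65; E(K, 0x65) = 0xE4.
C[2]: P[2] ⊕ 0xE4 = 0x24; E(K, 0x24) = 0x25.

C[0] = 0x3B, C[1] = 0xE4, C[2] = 0x25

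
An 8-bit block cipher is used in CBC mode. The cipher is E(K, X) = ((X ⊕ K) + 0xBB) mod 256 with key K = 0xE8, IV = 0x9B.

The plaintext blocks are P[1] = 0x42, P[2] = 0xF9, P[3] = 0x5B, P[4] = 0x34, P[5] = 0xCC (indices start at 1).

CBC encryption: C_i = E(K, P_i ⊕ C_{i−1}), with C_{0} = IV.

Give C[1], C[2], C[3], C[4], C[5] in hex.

C[1]: P[1] ⊕ 0x9B = 0xD9; E(K, 0xD9) = 0xEC.
C[2]: P[2] ⊕ 0xEC = 0x15; E(K, 0x15) = 0xB8.
C[3]: P[3] ⊕ 0xB8 = 0xE3; E(K, 0xE3) = 0xC6.
C[4]: P[4] ⊕ 0xC6 = 0xF2; E(K, 0xF2) = 0xD5.
C[5]: P[5] ⊕ 0xD5 = 0x19; E(K, 0x19) = 0xAC.

C[1] = 0xEC, C[2] = 0xB8, C[3] = 0xC6, C[4] = 0xD5, C[5] = 0xAC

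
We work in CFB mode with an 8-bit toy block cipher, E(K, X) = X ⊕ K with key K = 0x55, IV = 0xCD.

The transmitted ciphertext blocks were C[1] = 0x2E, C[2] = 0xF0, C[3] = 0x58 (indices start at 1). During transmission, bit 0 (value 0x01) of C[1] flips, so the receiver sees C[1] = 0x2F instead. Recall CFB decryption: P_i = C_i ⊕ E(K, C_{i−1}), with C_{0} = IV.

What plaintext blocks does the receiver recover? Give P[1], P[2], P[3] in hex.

Only C[1] changed, to 0x2F. In CFB, a change in C_i flips the same bit in P_i and garbles P_{i+1}. Decrypting the received ciphertext:
P[1]: E(K, 0xCD) = 0x98; 0x2F ⊕ 0x98 = 0xB7.
P[2]: E(K, 0x2F) = 0x7A; 0xF0 ⊕ 0x7A = 0x8A.
P[3]: E(K, 0xF0) = 0xA5; 0x58 ⊕ 0xA5 = 0xFD.
Blocks that differ from the original plaintext: P[1], P[2].

P[1] = 0xB7, P[2] = 0x8A, P[3] = 0xFD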